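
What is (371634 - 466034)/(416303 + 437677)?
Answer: -4720/42699 ≈ -0.11054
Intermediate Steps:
(371634 - 466034)/(416303 + 437677) = -94400/853980 = -94400*1/853980 = -4720/42699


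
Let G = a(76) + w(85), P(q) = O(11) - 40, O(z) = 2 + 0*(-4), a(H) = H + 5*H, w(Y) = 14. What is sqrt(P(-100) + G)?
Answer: 12*sqrt(3) ≈ 20.785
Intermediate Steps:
a(H) = 6*H
O(z) = 2 (O(z) = 2 + 0 = 2)
P(q) = -38 (P(q) = 2 - 40 = -38)
G = 470 (G = 6*76 + 14 = 456 + 14 = 470)
sqrt(P(-100) + G) = sqrt(-38 + 470) = sqrt(432) = 12*sqrt(3)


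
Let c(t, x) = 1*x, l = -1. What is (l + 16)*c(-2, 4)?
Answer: 60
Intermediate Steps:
c(t, x) = x
(l + 16)*c(-2, 4) = (-1 + 16)*4 = 15*4 = 60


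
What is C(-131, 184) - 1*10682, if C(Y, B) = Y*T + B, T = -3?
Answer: -10105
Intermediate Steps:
C(Y, B) = B - 3*Y (C(Y, B) = Y*(-3) + B = -3*Y + B = B - 3*Y)
C(-131, 184) - 1*10682 = (184 - 3*(-131)) - 1*10682 = (184 + 393) - 10682 = 577 - 10682 = -10105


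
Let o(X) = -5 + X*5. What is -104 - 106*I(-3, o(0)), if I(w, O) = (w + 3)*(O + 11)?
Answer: -104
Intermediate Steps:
o(X) = -5 + 5*X
I(w, O) = (3 + w)*(11 + O)
-104 - 106*I(-3, o(0)) = -104 - 106*(33 + 3*(-5 + 5*0) + 11*(-3) + (-5 + 5*0)*(-3)) = -104 - 106*(33 + 3*(-5 + 0) - 33 + (-5 + 0)*(-3)) = -104 - 106*(33 + 3*(-5) - 33 - 5*(-3)) = -104 - 106*(33 - 15 - 33 + 15) = -104 - 106*0 = -104 + 0 = -104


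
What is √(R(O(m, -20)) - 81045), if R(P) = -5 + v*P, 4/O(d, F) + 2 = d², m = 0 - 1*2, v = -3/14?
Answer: I*√3971471/7 ≈ 284.69*I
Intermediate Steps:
v = -3/14 (v = -3*1/14 = -3/14 ≈ -0.21429)
m = -2 (m = 0 - 2 = -2)
O(d, F) = 4/(-2 + d²)
R(P) = -5 - 3*P/14
√(R(O(m, -20)) - 81045) = √((-5 - 6/(7*(-2 + (-2)²))) - 81045) = √((-5 - 6/(7*(-2 + 4))) - 81045) = √((-5 - 6/(7*2)) - 81045) = √((-5 - 3/14*2) - 81045) = √((-5 - 3/7) - 81045) = √(-38/7 - 81045) = √(-567353/7) = I*√3971471/7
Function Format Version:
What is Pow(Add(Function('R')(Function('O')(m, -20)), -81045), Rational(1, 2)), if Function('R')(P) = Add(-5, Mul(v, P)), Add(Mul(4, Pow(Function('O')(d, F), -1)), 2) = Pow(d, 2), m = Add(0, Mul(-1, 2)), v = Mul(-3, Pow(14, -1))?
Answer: Mul(Rational(1, 7), I, Pow(3971471, Rational(1, 2))) ≈ Mul(284.69, I)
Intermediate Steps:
v = Rational(-3, 14) (v = Mul(-3, Rational(1, 14)) = Rational(-3, 14) ≈ -0.21429)
m = -2 (m = Add(0, -2) = -2)
Function('O')(d, F) = Mul(4, Pow(Add(-2, Pow(d, 2)), -1))
Function('R')(P) = Add(-5, Mul(Rational(-3, 14), P))
Pow(Add(Function('R')(Function('O')(m, -20)), -81045), Rational(1, 2)) = Pow(Add(Add(-5, Mul(Rational(-3, 14), Mul(4, Pow(Add(-2, Pow(-2, 2)), -1)))), -81045), Rational(1, 2)) = Pow(Add(Add(-5, Mul(Rational(-3, 14), Mul(4, Pow(Add(-2, 4), -1)))), -81045), Rational(1, 2)) = Pow(Add(Add(-5, Mul(Rational(-3, 14), Mul(4, Pow(2, -1)))), -81045), Rational(1, 2)) = Pow(Add(Add(-5, Mul(Rational(-3, 14), Mul(4, Rational(1, 2)))), -81045), Rational(1, 2)) = Pow(Add(Add(-5, Mul(Rational(-3, 14), 2)), -81045), Rational(1, 2)) = Pow(Add(Add(-5, Rational(-3, 7)), -81045), Rational(1, 2)) = Pow(Add(Rational(-38, 7), -81045), Rational(1, 2)) = Pow(Rational(-567353, 7), Rational(1, 2)) = Mul(Rational(1, 7), I, Pow(3971471, Rational(1, 2)))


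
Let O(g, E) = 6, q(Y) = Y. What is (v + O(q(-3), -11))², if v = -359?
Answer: 124609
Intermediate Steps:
(v + O(q(-3), -11))² = (-359 + 6)² = (-353)² = 124609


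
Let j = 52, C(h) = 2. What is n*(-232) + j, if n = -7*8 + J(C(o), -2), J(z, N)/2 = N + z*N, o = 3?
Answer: 15828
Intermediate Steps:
J(z, N) = 2*N + 2*N*z (J(z, N) = 2*(N + z*N) = 2*(N + N*z) = 2*N + 2*N*z)
n = -68 (n = -7*8 + 2*(-2)*(1 + 2) = -56 + 2*(-2)*3 = -56 - 12 = -68)
n*(-232) + j = -68*(-232) + 52 = 15776 + 52 = 15828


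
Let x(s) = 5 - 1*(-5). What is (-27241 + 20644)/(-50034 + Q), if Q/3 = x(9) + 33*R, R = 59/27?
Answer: 19791/149363 ≈ 0.13250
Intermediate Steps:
R = 59/27 (R = 59*(1/27) = 59/27 ≈ 2.1852)
x(s) = 10 (x(s) = 5 + 5 = 10)
Q = 739/3 (Q = 3*(10 + 33*(59/27)) = 3*(10 + 649/9) = 3*(739/9) = 739/3 ≈ 246.33)
(-27241 + 20644)/(-50034 + Q) = (-27241 + 20644)/(-50034 + 739/3) = -6597/(-149363/3) = -6597*(-3/149363) = 19791/149363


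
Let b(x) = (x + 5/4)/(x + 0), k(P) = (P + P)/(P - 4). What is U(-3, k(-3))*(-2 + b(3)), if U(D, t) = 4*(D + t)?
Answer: 5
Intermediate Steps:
k(P) = 2*P/(-4 + P) (k(P) = (2*P)/(-4 + P) = 2*P/(-4 + P))
U(D, t) = 4*D + 4*t
b(x) = (5/4 + x)/x (b(x) = (x + 5*(1/4))/x = (x + 5/4)/x = (5/4 + x)/x)
U(-3, k(-3))*(-2 + b(3)) = (4*(-3) + 4*(2*(-3)/(-4 - 3)))*(-2 + (5/4 + 3)/3) = (-12 + 4*(2*(-3)/(-7)))*(-2 + (1/3)*(17/4)) = (-12 + 4*(2*(-3)*(-1/7)))*(-2 + 17/12) = (-12 + 4*(6/7))*(-7/12) = (-12 + 24/7)*(-7/12) = -60/7*(-7/12) = 5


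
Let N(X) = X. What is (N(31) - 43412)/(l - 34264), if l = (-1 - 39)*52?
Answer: 43381/36344 ≈ 1.1936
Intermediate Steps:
l = -2080 (l = -40*52 = -2080)
(N(31) - 43412)/(l - 34264) = (31 - 43412)/(-2080 - 34264) = -43381/(-36344) = -43381*(-1/36344) = 43381/36344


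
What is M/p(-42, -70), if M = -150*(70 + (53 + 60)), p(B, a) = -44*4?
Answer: 13725/88 ≈ 155.97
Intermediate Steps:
p(B, a) = -176
M = -27450 (M = -150*(70 + 113) = -150*183 = -27450)
M/p(-42, -70) = -27450/(-176) = -27450*(-1/176) = 13725/88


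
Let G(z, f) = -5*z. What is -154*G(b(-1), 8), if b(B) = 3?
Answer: 2310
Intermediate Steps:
-154*G(b(-1), 8) = -(-770)*3 = -154*(-15) = 2310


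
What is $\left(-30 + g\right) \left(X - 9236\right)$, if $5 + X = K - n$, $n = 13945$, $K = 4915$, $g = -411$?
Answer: $8057511$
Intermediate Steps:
$X = -9035$ ($X = -5 + \left(4915 - 13945\right) = -5 - 9030 = -9035$)
$\left(-30 + g\right) \left(X - 9236\right) = \left(-30 - 411\right) \left(-9035 - 9236\right) = \left(-441\right) \left(-18271\right) = 8057511$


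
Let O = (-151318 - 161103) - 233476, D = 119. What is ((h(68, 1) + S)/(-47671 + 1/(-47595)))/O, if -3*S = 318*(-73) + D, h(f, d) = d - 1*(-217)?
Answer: 34252535/112598762135242 ≈ 3.0420e-7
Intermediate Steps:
h(f, d) = 217 + d (h(f, d) = d + 217 = 217 + d)
S = 23095/3 (S = -(318*(-73) + 119)/3 = -(-23214 + 119)/3 = -1/3*(-23095) = 23095/3 ≈ 7698.3)
O = -545897 (O = -312421 - 233476 = -545897)
((h(68, 1) + S)/(-47671 + 1/(-47595)))/O = (((217 + 1) + 23095/3)/(-47671 + 1/(-47595)))/(-545897) = ((218 + 23095/3)/(-47671 - 1/47595))*(-1/545897) = (23749/(3*(-2268901246/47595)))*(-1/545897) = ((23749/3)*(-47595/2268901246))*(-1/545897) = -376777885/2268901246*(-1/545897) = 34252535/112598762135242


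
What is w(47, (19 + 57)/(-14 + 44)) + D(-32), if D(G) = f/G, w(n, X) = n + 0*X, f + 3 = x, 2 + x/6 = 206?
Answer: 283/32 ≈ 8.8438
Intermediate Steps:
x = 1224 (x = -12 + 6*206 = -12 + 1236 = 1224)
f = 1221 (f = -3 + 1224 = 1221)
w(n, X) = n (w(n, X) = n + 0 = n)
D(G) = 1221/G
w(47, (19 + 57)/(-14 + 44)) + D(-32) = 47 + 1221/(-32) = 47 + 1221*(-1/32) = 47 - 1221/32 = 283/32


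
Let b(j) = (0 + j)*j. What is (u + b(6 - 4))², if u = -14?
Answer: 100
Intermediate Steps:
b(j) = j² (b(j) = j*j = j²)
(u + b(6 - 4))² = (-14 + (6 - 4)²)² = (-14 + 2²)² = (-14 + 4)² = (-10)² = 100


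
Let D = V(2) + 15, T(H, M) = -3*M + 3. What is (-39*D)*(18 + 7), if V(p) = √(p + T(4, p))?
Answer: -14625 - 975*I ≈ -14625.0 - 975.0*I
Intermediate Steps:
T(H, M) = 3 - 3*M
V(p) = √(3 - 2*p) (V(p) = √(p + (3 - 3*p)) = √(3 - 2*p))
D = 15 + I (D = √(3 - 2*2) + 15 = √(3 - 4) + 15 = √(-1) + 15 = I + 15 = 15 + I ≈ 15.0 + 1.0*I)
(-39*D)*(18 + 7) = (-39*(15 + I))*(18 + 7) = (-585 - 39*I)*25 = -14625 - 975*I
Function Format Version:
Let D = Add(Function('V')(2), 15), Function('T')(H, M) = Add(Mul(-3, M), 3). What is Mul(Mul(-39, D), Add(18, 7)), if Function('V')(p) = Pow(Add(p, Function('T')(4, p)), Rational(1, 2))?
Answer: Add(-14625, Mul(-975, I)) ≈ Add(-14625., Mul(-975.00, I))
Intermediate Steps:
Function('T')(H, M) = Add(3, Mul(-3, M))
Function('V')(p) = Pow(Add(3, Mul(-2, p)), Rational(1, 2)) (Function('V')(p) = Pow(Add(p, Add(3, Mul(-3, p))), Rational(1, 2)) = Pow(Add(3, Mul(-2, p)), Rational(1, 2)))
D = Add(15, I) (D = Add(Pow(Add(3, Mul(-2, 2)), Rational(1, 2)), 15) = Add(Pow(Add(3, -4), Rational(1, 2)), 15) = Add(Pow(-1, Rational(1, 2)), 15) = Add(I, 15) = Add(15, I) ≈ Add(15.000, Mul(1.0000, I)))
Mul(Mul(-39, D), Add(18, 7)) = Mul(Mul(-39, Add(15, I)), Add(18, 7)) = Mul(Add(-585, Mul(-39, I)), 25) = Add(-14625, Mul(-975, I))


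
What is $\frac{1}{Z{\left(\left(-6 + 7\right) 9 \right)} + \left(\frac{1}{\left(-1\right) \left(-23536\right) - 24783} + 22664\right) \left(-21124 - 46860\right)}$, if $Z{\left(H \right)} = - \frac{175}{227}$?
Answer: $- \frac{283069}{436149692660801} \approx -6.4902 \cdot 10^{-10}$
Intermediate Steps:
$Z{\left(H \right)} = - \frac{175}{227}$ ($Z{\left(H \right)} = \left(-175\right) \frac{1}{227} = - \frac{175}{227}$)
$\frac{1}{Z{\left(\left(-6 + 7\right) 9 \right)} + \left(\frac{1}{\left(-1\right) \left(-23536\right) - 24783} + 22664\right) \left(-21124 - 46860\right)} = \frac{1}{- \frac{175}{227} + \left(\frac{1}{\left(-1\right) \left(-23536\right) - 24783} + 22664\right) \left(-21124 - 46860\right)} = \frac{1}{- \frac{175}{227} + \left(\frac{1}{23536 - 24783} + 22664\right) \left(-67984\right)} = \frac{1}{- \frac{175}{227} + \left(\frac{1}{-1247} + 22664\right) \left(-67984\right)} = \frac{1}{- \frac{175}{227} + \left(- \frac{1}{1247} + 22664\right) \left(-67984\right)} = \frac{1}{- \frac{175}{227} + \frac{28262007}{1247} \left(-67984\right)} = \frac{1}{- \frac{175}{227} - \frac{1921364283888}{1247}} = \frac{1}{- \frac{436149692660801}{283069}} = - \frac{283069}{436149692660801}$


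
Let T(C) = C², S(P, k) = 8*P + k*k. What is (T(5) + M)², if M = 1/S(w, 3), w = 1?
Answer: 181476/289 ≈ 627.94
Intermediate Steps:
S(P, k) = k² + 8*P (S(P, k) = 8*P + k² = k² + 8*P)
M = 1/17 (M = 1/(3² + 8*1) = 1/(9 + 8) = 1/17 ≈ 0.058824)
(T(5) + M)² = (5² + 1/17)² = (25 + 1/17)² = (426/17)² = 181476/289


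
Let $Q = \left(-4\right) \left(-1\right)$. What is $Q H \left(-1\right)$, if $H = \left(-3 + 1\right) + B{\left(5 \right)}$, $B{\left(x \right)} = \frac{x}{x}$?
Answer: $4$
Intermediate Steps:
$Q = 4$
$B{\left(x \right)} = 1$
$H = -1$ ($H = \left(-3 + 1\right) + 1 = -2 + 1 = -1$)
$Q H \left(-1\right) = 4 \left(-1\right) \left(-1\right) = \left(-4\right) \left(-1\right) = 4$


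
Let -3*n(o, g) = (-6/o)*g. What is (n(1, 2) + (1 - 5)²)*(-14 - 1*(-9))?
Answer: -100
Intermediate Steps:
n(o, g) = 2*g/o (n(o, g) = -(-6/o)*g/3 = -(-2)*g/o = 2*g/o)
(n(1, 2) + (1 - 5)²)*(-14 - 1*(-9)) = (2*2/1 + (1 - 5)²)*(-14 - 1*(-9)) = (2*2*1 + (-4)²)*(-14 + 9) = (4 + 16)*(-5) = 20*(-5) = -100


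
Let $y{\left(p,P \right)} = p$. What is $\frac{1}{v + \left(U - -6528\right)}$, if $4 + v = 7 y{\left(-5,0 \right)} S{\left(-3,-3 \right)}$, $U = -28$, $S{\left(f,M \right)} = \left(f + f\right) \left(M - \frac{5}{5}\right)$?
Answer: $\frac{1}{5656} \approx 0.0001768$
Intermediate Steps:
$S{\left(f,M \right)} = 2 f \left(-1 + M\right)$ ($S{\left(f,M \right)} = 2 f \left(M - 1\right) = 2 f \left(-1 + M\right)$)
$v = -844$ ($v = -4 + 7 \left(-5\right) 2 \left(-3\right) \left(-1 - 3\right) = -4 - 35 \cdot 2 \left(-3\right) \left(-4\right) = -4 - 840 = -844$)
$\frac{1}{v + \left(U - -6528\right)} = \frac{1}{-844 - -6500} = \frac{1}{-844 + \left(-28 + 6528\right)} = \frac{1}{-844 + 6500} = \frac{1}{5656}$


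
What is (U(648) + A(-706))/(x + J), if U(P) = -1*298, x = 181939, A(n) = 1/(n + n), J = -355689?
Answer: 420777/245335000 ≈ 0.0017151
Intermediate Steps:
A(n) = 1/(2*n)
U(P) = -298
(U(648) + A(-706))/(x + J) = (-298 + (½)/(-706))/(181939 - 355689) = (-298 + (½)*(-1/706))/(-173750) = (-298 - 1/1412)*(-1/173750) = -420777/1412*(-1/173750) = 420777/245335000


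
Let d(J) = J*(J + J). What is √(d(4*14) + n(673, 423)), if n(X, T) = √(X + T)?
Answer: √(6272 + 2*√274) ≈ 79.405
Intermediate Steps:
d(J) = 2*J² (d(J) = J*(2*J) = 2*J²)
n(X, T) = √(T + X)
√(d(4*14) + n(673, 423)) = √(2*(4*14)² + √(423 + 673)) = √(2*56² + √1096) = √(2*3136 + 2*√274) = √(6272 + 2*√274)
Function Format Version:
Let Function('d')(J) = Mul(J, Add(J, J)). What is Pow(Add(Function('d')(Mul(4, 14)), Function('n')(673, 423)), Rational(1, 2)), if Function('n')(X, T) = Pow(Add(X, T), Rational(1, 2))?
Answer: Pow(Add(6272, Mul(2, Pow(274, Rational(1, 2)))), Rational(1, 2)) ≈ 79.405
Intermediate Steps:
Function('d')(J) = Mul(2, Pow(J, 2)) (Function('d')(J) = Mul(J, Mul(2, J)) = Mul(2, Pow(J, 2)))
Function('n')(X, T) = Pow(Add(T, X), Rational(1, 2))
Pow(Add(Function('d')(Mul(4, 14)), Function('n')(673, 423)), Rational(1, 2)) = Pow(Add(Mul(2, Pow(Mul(4, 14), 2)), Pow(Add(423, 673), Rational(1, 2))), Rational(1, 2)) = Pow(Add(Mul(2, Pow(56, 2)), Pow(1096, Rational(1, 2))), Rational(1, 2)) = Pow(Add(Mul(2, 3136), Mul(2, Pow(274, Rational(1, 2)))), Rational(1, 2)) = Pow(Add(6272, Mul(2, Pow(274, Rational(1, 2)))), Rational(1, 2))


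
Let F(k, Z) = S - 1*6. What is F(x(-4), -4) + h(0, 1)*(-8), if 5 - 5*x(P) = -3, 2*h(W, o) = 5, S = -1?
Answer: -27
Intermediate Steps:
h(W, o) = 5/2 (h(W, o) = (½)*5 = 5/2)
x(P) = 8/5 (x(P) = 1 - ⅕*(-3) = 1 + ⅗ = 8/5)
F(k, Z) = -7 (F(k, Z) = -1 - 1*6 = -1 - 6 = -7)
F(x(-4), -4) + h(0, 1)*(-8) = -7 + (5/2)*(-8) = -7 - 20 = -27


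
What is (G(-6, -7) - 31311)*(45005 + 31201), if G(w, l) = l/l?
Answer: -2386009860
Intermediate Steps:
G(w, l) = 1
(G(-6, -7) - 31311)*(45005 + 31201) = (1 - 31311)*(45005 + 31201) = -31310*76206 = -2386009860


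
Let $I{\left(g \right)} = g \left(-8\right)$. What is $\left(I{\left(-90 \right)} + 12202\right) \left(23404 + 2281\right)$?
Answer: $331901570$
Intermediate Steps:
$I{\left(g \right)} = - 8 g$
$\left(I{\left(-90 \right)} + 12202\right) \left(23404 + 2281\right) = \left(\left(-8\right) \left(-90\right) + 12202\right) \left(23404 + 2281\right) = \left(720 + 12202\right) 25685 = 12922 \cdot 25685 = 331901570$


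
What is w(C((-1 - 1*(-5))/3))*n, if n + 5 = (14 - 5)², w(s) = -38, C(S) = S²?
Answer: -2888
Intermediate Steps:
n = 76 (n = -5 + (14 - 5)² = -5 + 9² = -5 + 81 = 76)
w(C((-1 - 1*(-5))/3))*n = -38*76 = -2888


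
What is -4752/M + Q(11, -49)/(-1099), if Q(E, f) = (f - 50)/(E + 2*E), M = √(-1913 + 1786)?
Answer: 3/1099 + 4752*I*√127/127 ≈ 0.0027298 + 421.67*I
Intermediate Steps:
M = I*√127 (M = √(-127) = I*√127 ≈ 11.269*I)
Q(E, f) = (-50 + f)/(3*E) (Q(E, f) = (-50 + f)/((3*E)) = (-50 + f)*(1/(3*E)) = (-50 + f)/(3*E))
-4752/M + Q(11, -49)/(-1099) = -4752*(-I*√127/127) + ((⅓)*(-50 - 49)/11)/(-1099) = -(-4752)*I*√127/127 + ((⅓)*(1/11)*(-99))*(-1/1099) = 4752*I*√127/127 - 3*(-1/1099) = 4752*I*√127/127 + 3/1099 = 3/1099 + 4752*I*√127/127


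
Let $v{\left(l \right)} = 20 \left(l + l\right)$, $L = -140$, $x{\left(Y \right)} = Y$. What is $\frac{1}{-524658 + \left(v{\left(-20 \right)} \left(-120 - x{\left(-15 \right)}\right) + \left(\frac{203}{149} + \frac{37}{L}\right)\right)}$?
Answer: $- \frac{20860}{9192102973} \approx -2.2693 \cdot 10^{-6}$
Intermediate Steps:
$v{\left(l \right)} = 40 l$ ($v{\left(l \right)} = 20 \cdot 2 l = 40 l$)
$\frac{1}{-524658 + \left(v{\left(-20 \right)} \left(-120 - x{\left(-15 \right)}\right) + \left(\frac{203}{149} + \frac{37}{L}\right)\right)} = \frac{1}{-524658 + \left(40 \left(-20\right) \left(-120 - -15\right) + \left(\frac{203}{149} + \frac{37}{-140}\right)\right)} = \frac{1}{-524658 + \left(- 800 \left(-120 + 15\right) + \left(203 \cdot \frac{1}{149} + 37 \left(- \frac{1}{140}\right)\right)\right)} = \frac{1}{-524658 + \left(\left(-800\right) \left(-105\right) + \left(\frac{203}{149} - \frac{37}{140}\right)\right)} = \frac{1}{-524658 + \left(84000 + \frac{22907}{20860}\right)} = \frac{1}{-524658 + \frac{1752262907}{20860}} = \frac{1}{- \frac{9192102973}{20860}} = - \frac{20860}{9192102973}$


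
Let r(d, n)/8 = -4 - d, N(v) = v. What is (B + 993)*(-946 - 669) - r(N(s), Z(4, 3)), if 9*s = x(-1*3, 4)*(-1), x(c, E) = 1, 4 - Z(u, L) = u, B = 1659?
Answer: -38546540/9 ≈ -4.2830e+6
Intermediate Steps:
Z(u, L) = 4 - u
s = -1/9 (s = (1*(-1))/9 = (1/9)*(-1) = -1/9 ≈ -0.11111)
r(d, n) = -32 - 8*d (r(d, n) = 8*(-4 - d) = -32 - 8*d)
(B + 993)*(-946 - 669) - r(N(s), Z(4, 3)) = (1659 + 993)*(-946 - 669) - (-32 - 8*(-1/9)) = 2652*(-1615) - (-32 + 8/9) = -4282980 - 1*(-280/9) = -4282980 + 280/9 = -38546540/9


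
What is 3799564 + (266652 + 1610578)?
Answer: 5676794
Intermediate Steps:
3799564 + (266652 + 1610578) = 3799564 + 1877230 = 5676794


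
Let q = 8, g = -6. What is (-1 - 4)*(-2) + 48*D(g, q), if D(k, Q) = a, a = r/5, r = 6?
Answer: 338/5 ≈ 67.600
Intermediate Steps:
a = 6/5 ≈ 1.2000
D(k, Q) = 6/5
(-1 - 4)*(-2) + 48*D(g, q) = (-1 - 4)*(-2) + 48*(6/5) = -5*(-2) + 288/5 = 10 + 288/5 = 338/5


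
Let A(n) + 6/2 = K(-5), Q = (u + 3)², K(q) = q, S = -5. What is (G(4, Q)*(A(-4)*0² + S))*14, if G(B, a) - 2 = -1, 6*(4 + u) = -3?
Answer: -70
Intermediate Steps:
u = -9/2 (u = -4 + (⅙)*(-3) = -4 - ½ = -9/2 ≈ -4.5000)
Q = 9/4 (Q = (-9/2 + 3)² = (-3/2)² = 9/4 ≈ 2.2500)
G(B, a) = 1 (G(B, a) = 2 - 1 = 1)
A(n) = -8 (A(n) = -3 - 5 = -8)
(G(4, Q)*(A(-4)*0² + S))*14 = (1*(-8*0² - 5))*14 = (1*(-8*0 - 5))*14 = (1*(0 - 5))*14 = (1*(-5))*14 = -5*14 = -70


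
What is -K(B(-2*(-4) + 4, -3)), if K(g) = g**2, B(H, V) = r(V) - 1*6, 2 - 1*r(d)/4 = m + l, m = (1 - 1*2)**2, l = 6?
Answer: -676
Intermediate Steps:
m = 1 (m = (1 - 2)**2 = (-1)**2 = 1)
r(d) = -20 (r(d) = 8 - 4*(1 + 6) = 8 - 4*7 = 8 - 28 = -20)
B(H, V) = -26 (B(H, V) = -20 - 1*6 = -20 - 6 = -26)
-K(B(-2*(-4) + 4, -3)) = -1*(-26)**2 = -1*676 = -676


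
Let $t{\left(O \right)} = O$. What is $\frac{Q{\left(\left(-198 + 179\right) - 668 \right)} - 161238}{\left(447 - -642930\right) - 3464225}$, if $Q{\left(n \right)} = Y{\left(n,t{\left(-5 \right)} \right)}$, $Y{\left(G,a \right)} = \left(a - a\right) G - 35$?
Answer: $\frac{161273}{2820848} \approx 0.057172$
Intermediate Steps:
$Y{\left(G,a \right)} = -35$ ($Y{\left(G,a \right)} = 0 G - 35 = 0 - 35 = -35$)
$Q{\left(n \right)} = -35$
$\frac{Q{\left(\left(-198 + 179\right) - 668 \right)} - 161238}{\left(447 - -642930\right) - 3464225} = \frac{-35 - 161238}{\left(447 - -642930\right) - 3464225} = - \frac{161273}{\left(447 + 642930\right) - 3464225} = - \frac{161273}{643377 - 3464225} = - \frac{161273}{-2820848} = \left(-161273\right) \left(- \frac{1}{2820848}\right) = \frac{161273}{2820848}$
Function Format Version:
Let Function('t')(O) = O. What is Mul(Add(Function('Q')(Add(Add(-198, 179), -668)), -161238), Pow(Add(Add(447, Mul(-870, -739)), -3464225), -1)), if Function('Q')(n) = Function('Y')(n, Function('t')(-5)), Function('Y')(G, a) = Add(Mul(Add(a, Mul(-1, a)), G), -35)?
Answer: Rational(161273, 2820848) ≈ 0.057172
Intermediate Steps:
Function('Y')(G, a) = -35 (Function('Y')(G, a) = Add(Mul(0, G), -35) = Add(0, -35) = -35)
Function('Q')(n) = -35
Mul(Add(Function('Q')(Add(Add(-198, 179), -668)), -161238), Pow(Add(Add(447, Mul(-870, -739)), -3464225), -1)) = Mul(Add(-35, -161238), Pow(Add(Add(447, Mul(-870, -739)), -3464225), -1)) = Mul(-161273, Pow(Add(Add(447, 642930), -3464225), -1)) = Mul(-161273, Pow(Add(643377, -3464225), -1)) = Mul(-161273, Pow(-2820848, -1)) = Mul(-161273, Rational(-1, 2820848)) = Rational(161273, 2820848)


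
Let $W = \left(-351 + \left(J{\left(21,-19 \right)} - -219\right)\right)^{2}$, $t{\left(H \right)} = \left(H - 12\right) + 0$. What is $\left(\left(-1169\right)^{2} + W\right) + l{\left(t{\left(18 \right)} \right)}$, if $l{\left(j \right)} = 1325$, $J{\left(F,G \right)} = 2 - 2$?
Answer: $1385310$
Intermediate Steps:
$t{\left(H \right)} = -12 + H$ ($t{\left(H \right)} = \left(-12 + H\right) + 0 = -12 + H$)
$J{\left(F,G \right)} = 0$
$W = 17424$ ($W = \left(-351 + \left(0 - -219\right)\right)^{2} = \left(-351 + \left(0 + 219\right)\right)^{2} = \left(-351 + 219\right)^{2} = \left(-132\right)^{2} = 17424$)
$\left(\left(-1169\right)^{2} + W\right) + l{\left(t{\left(18 \right)} \right)} = \left(\left(-1169\right)^{2} + 17424\right) + 1325 = \left(1366561 + 17424\right) + 1325 = 1383985 + 1325 = 1385310$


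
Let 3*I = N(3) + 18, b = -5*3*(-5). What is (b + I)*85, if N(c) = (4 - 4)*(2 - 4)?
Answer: 6885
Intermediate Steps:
N(c) = 0 (N(c) = 0*(-2) = 0)
b = 75 (b = -15*(-5) = 75)
I = 6 (I = (0 + 18)/3 = (⅓)*18 = 6)
(b + I)*85 = (75 + 6)*85 = 81*85 = 6885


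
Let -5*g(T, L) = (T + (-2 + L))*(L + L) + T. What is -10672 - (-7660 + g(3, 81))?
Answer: -1773/5 ≈ -354.60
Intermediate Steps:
g(T, L) = -T/5 - 2*L*(-2 + L + T)/5 (g(T, L) = -((T + (-2 + L))*(L + L) + T)/5 = -((-2 + L + T)*(2*L) + T)/5 = -(2*L*(-2 + L + T) + T)/5 = -(T + 2*L*(-2 + L + T))/5 = -T/5 - 2*L*(-2 + L + T)/5)
-10672 - (-7660 + g(3, 81)) = -10672 - (-7660 + (-2/5*81**2 - 1/5*3 + (4/5)*81 - 2/5*81*3)) = -10672 - (-7660 + (-2/5*6561 - 3/5 + 324/5 - 486/5)) = -10672 - (-7660 + (-13122/5 - 3/5 + 324/5 - 486/5)) = -10672 - (-7660 - 13287/5) = -10672 - 1*(-51587/5) = -10672 + 51587/5 = -1773/5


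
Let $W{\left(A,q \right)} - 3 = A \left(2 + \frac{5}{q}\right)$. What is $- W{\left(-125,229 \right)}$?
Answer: $\frac{57188}{229} \approx 249.73$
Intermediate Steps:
$W{\left(A,q \right)} = 3 + A \left(2 + \frac{5}{q}\right)$
$- W{\left(-125,229 \right)} = - (3 + 2 \left(-125\right) + 5 \left(-125\right) \frac{1}{229}) = - (3 - 250 + 5 \left(-125\right) \frac{1}{229}) = - (3 - 250 - \frac{625}{229}) = \left(-1\right) \left(- \frac{57188}{229}\right) = \frac{57188}{229}$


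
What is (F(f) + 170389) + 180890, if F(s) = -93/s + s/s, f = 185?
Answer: 64986707/185 ≈ 3.5128e+5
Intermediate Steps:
F(s) = 1 - 93/s (F(s) = -93/s + 1 = 1 - 93/s)
(F(f) + 170389) + 180890 = ((-93 + 185)/185 + 170389) + 180890 = ((1/185)*92 + 170389) + 180890 = (92/185 + 170389) + 180890 = 31522057/185 + 180890 = 64986707/185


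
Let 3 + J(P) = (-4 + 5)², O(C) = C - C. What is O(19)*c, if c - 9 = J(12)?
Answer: 0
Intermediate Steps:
O(C) = 0
J(P) = -2 (J(P) = -3 + (-4 + 5)² = -3 + 1² = -3 + 1 = -2)
c = 7 (c = 9 - 2 = 7)
O(19)*c = 0*7 = 0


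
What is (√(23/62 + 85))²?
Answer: 5293/62 ≈ 85.371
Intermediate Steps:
(√(23/62 + 85))² = (√(5293/62))² = (√328166/62)² = 5293/62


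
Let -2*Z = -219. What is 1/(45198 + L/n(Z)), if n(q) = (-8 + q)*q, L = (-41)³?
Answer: 44457/2009091802 ≈ 2.2128e-5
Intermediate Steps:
Z = 219/2 (Z = -½*(-219) = 219/2 ≈ 109.50)
L = -68921
n(q) = q*(-8 + q)
1/(45198 + L/n(Z)) = 1/(45198 - 68921*2/(219*(-8 + 219/2))) = 1/(45198 - 68921/((219/2)*(203/2))) = 1/(45198 - 68921/44457/4) = 1/(45198 - 68921*4/44457) = 1/(45198 - 275684/44457) = 1/(2009091802/44457) = 44457/2009091802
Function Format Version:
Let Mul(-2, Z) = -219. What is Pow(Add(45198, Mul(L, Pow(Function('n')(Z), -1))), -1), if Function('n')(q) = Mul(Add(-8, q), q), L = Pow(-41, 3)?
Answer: Rational(44457, 2009091802) ≈ 2.2128e-5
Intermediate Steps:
Z = Rational(219, 2) (Z = Mul(Rational(-1, 2), -219) = Rational(219, 2) ≈ 109.50)
L = -68921
Function('n')(q) = Mul(q, Add(-8, q))
Pow(Add(45198, Mul(L, Pow(Function('n')(Z), -1))), -1) = Pow(Add(45198, Mul(-68921, Pow(Mul(Rational(219, 2), Add(-8, Rational(219, 2))), -1))), -1) = Pow(Add(45198, Mul(-68921, Pow(Mul(Rational(219, 2), Rational(203, 2)), -1))), -1) = Pow(Add(45198, Mul(-68921, Pow(Rational(44457, 4), -1))), -1) = Pow(Add(45198, Mul(-68921, Rational(4, 44457))), -1) = Pow(Add(45198, Rational(-275684, 44457)), -1) = Pow(Rational(2009091802, 44457), -1) = Rational(44457, 2009091802)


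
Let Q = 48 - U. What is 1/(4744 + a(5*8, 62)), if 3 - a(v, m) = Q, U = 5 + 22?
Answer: 1/4726 ≈ 0.00021160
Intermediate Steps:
U = 27
Q = 21 (Q = 48 - 1*27 = 48 - 27 = 21)
a(v, m) = -18 (a(v, m) = 3 - 1*21 = 3 - 21 = -18)
1/(4744 + a(5*8, 62)) = 1/(4744 - 18) = 1/4726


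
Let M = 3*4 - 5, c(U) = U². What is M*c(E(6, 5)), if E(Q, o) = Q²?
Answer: 9072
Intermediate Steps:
M = 7 (M = 12 - 5 = 7)
M*c(E(6, 5)) = 7*(6²)² = 7*36² = 7*1296 = 9072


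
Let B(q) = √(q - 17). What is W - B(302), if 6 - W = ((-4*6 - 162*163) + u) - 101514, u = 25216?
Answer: 102734 - √285 ≈ 1.0272e+5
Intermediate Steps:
B(q) = √(-17 + q)
W = 102734 (W = 6 - (((-4*6 - 162*163) + 25216) - 101514) = 6 - (((-24 - 26406) + 25216) - 101514) = 6 - ((-26430 + 25216) - 101514) = 6 - (-1214 - 101514) = 6 - 1*(-102728) = 6 + 102728 = 102734)
W - B(302) = 102734 - √(-17 + 302) = 102734 - √285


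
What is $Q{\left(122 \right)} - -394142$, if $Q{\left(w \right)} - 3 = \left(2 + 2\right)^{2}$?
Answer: $394161$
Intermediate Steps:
$Q{\left(w \right)} = 19$ ($Q{\left(w \right)} = 3 + \left(2 + 2\right)^{2} = 3 + 4^{2} = 3 + 16 = 19$)
$Q{\left(122 \right)} - -394142 = 19 - -394142 = 19 + 394142 = 394161$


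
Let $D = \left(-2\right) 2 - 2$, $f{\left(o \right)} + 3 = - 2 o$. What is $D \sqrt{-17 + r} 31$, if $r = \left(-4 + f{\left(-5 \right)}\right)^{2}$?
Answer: $- 372 i \sqrt{2} \approx - 526.09 i$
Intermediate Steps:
$f{\left(o \right)} = -3 - 2 o$
$r = 9$ ($r = \left(-4 - -7\right)^{2} = \left(-4 + \left(-3 + 10\right)\right)^{2} = \left(-4 + 7\right)^{2} = 3^{2} = 9$)
$D = -6$ ($D = -4 - 2 = -6$)
$D \sqrt{-17 + r} 31 = - 6 \sqrt{-17 + 9} \cdot 31 = - 6 \sqrt{-8} \cdot 31 = - 6 \cdot 2 i \sqrt{2} \cdot 31 = - 12 i \sqrt{2} \cdot 31 = - 372 i \sqrt{2}$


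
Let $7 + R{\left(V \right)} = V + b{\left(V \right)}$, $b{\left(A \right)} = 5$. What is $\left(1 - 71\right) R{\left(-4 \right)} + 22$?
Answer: $442$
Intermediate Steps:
$R{\left(V \right)} = -2 + V$ ($R{\left(V \right)} = -7 + \left(V + 5\right) = -7 + \left(5 + V\right) = -2 + V$)
$\left(1 - 71\right) R{\left(-4 \right)} + 22 = \left(1 - 71\right) \left(-2 - 4\right) + 22 = \left(-70\right) \left(-6\right) + 22 = 420 + 22 = 442$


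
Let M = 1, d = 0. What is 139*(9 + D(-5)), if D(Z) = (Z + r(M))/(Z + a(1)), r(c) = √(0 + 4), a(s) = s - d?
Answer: 5421/4 ≈ 1355.3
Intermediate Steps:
a(s) = s (a(s) = s - 1*0 = s + 0 = s)
r(c) = 2 (r(c) = √4 = 2)
D(Z) = (2 + Z)/(1 + Z) (D(Z) = (Z + 2)/(Z + 1) = (2 + Z)/(1 + Z))
139*(9 + D(-5)) = 139*(9 + (2 - 5)/(1 - 5)) = 139*(9 - 3/(-4)) = 139*(9 - ¼*(-3)) = 139*(9 + ¾) = 139*(39/4) = 5421/4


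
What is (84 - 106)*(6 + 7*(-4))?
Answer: 484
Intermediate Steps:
(84 - 106)*(6 + 7*(-4)) = -22*(6 - 28) = -22*(-22) = 484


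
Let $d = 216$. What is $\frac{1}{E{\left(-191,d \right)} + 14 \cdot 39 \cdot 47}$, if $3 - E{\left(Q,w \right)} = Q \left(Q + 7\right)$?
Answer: $- \frac{1}{9479} \approx -0.0001055$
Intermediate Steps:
$E{\left(Q,w \right)} = 3 - Q \left(7 + Q\right)$ ($E{\left(Q,w \right)} = 3 - Q \left(Q + 7\right) = 3 - Q \left(7 + Q\right)$)
$\frac{1}{E{\left(-191,d \right)} + 14 \cdot 39 \cdot 47} = \frac{1}{\left(3 - \left(-191\right)^{2} - -1337\right) + 14 \cdot 39 \cdot 47} = \frac{1}{\left(3 - 36481 + 1337\right) + 546 \cdot 47} = \frac{1}{\left(3 - 36481 + 1337\right) + 25662} = \frac{1}{-35141 + 25662} = \frac{1}{-9479} = - \frac{1}{9479}$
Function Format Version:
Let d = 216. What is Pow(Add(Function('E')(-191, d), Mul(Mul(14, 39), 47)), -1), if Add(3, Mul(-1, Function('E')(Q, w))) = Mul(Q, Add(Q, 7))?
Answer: Rational(-1, 9479) ≈ -0.00010550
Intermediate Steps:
Function('E')(Q, w) = Add(3, Mul(-1, Q, Add(7, Q))) (Function('E')(Q, w) = Add(3, Mul(-1, Mul(Q, Add(Q, 7)))) = Add(3, Mul(-1, Mul(Q, Add(7, Q)))) = Add(3, Mul(-1, Q, Add(7, Q))))
Pow(Add(Function('E')(-191, d), Mul(Mul(14, 39), 47)), -1) = Pow(Add(Add(3, Mul(-1, Pow(-191, 2)), Mul(-7, -191)), Mul(Mul(14, 39), 47)), -1) = Pow(Add(Add(3, Mul(-1, 36481), 1337), Mul(546, 47)), -1) = Pow(Add(Add(3, -36481, 1337), 25662), -1) = Pow(Add(-35141, 25662), -1) = Pow(-9479, -1) = Rational(-1, 9479)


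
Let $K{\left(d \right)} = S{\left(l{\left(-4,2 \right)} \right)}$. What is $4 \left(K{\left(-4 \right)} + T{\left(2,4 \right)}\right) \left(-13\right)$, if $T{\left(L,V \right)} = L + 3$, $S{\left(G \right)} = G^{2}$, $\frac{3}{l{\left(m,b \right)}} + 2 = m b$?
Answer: $- \frac{6617}{25} \approx -264.68$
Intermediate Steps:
$l{\left(m,b \right)} = \frac{3}{-2 + b m}$ ($l{\left(m,b \right)} = \frac{3}{-2 + m b} = \frac{3}{-2 + b m}$)
$K{\left(d \right)} = \frac{9}{100}$ ($K{\left(d \right)} = \left(\frac{3}{-2 + 2 \left(-4\right)}\right)^{2} = \left(\frac{3}{-2 - 8}\right)^{2} = \left(\frac{3}{-10}\right)^{2} = \left(3 \left(- \frac{1}{10}\right)\right)^{2} = \left(- \frac{3}{10}\right)^{2} = \frac{9}{100}$)
$T{\left(L,V \right)} = 3 + L$
$4 \left(K{\left(-4 \right)} + T{\left(2,4 \right)}\right) \left(-13\right) = 4 \left(\frac{9}{100} + \left(3 + 2\right)\right) \left(-13\right) = 4 \left(\frac{9}{100} + 5\right) \left(-13\right) = 4 \cdot \frac{509}{100} \left(-13\right) = \frac{509}{25} \left(-13\right) = - \frac{6617}{25}$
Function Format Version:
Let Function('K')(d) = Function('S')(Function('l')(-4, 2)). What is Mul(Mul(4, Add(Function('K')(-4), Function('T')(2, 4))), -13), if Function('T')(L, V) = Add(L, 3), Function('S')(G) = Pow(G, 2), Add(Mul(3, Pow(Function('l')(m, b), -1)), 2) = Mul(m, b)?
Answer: Rational(-6617, 25) ≈ -264.68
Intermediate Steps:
Function('l')(m, b) = Mul(3, Pow(Add(-2, Mul(b, m)), -1)) (Function('l')(m, b) = Mul(3, Pow(Add(-2, Mul(m, b)), -1)) = Mul(3, Pow(Add(-2, Mul(b, m)), -1)))
Function('K')(d) = Rational(9, 100) (Function('K')(d) = Pow(Mul(3, Pow(Add(-2, Mul(2, -4)), -1)), 2) = Pow(Mul(3, Pow(Add(-2, -8), -1)), 2) = Pow(Mul(3, Pow(-10, -1)), 2) = Pow(Mul(3, Rational(-1, 10)), 2) = Pow(Rational(-3, 10), 2) = Rational(9, 100))
Function('T')(L, V) = Add(3, L)
Mul(Mul(4, Add(Function('K')(-4), Function('T')(2, 4))), -13) = Mul(Mul(4, Add(Rational(9, 100), Add(3, 2))), -13) = Mul(Mul(4, Add(Rational(9, 100), 5)), -13) = Mul(Mul(4, Rational(509, 100)), -13) = Mul(Rational(509, 25), -13) = Rational(-6617, 25)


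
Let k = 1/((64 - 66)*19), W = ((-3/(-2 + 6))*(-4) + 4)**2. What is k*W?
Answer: -49/38 ≈ -1.2895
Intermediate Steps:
W = 49 (W = ((-3/4)*(-4) + 4)**2 = (((1/4)*(-3))*(-4) + 4)**2 = (-3/4*(-4) + 4)**2 = (3 + 4)**2 = 7**2 = 49)
k = -1/38 (k = (1/19)/(-2) = -1/2*1/19 = -1/38 ≈ -0.026316)
k*W = -1/38*49 = -49/38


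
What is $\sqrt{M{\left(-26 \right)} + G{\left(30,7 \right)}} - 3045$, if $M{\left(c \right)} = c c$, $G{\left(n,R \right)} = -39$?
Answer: $-3045 + 7 \sqrt{13} \approx -3019.8$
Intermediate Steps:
$M{\left(c \right)} = c^{2}$
$\sqrt{M{\left(-26 \right)} + G{\left(30,7 \right)}} - 3045 = \sqrt{\left(-26\right)^{2} - 39} - 3045 = \sqrt{676 - 39} - 3045 = \sqrt{637} - 3045 = 7 \sqrt{13} - 3045 = -3045 + 7 \sqrt{13}$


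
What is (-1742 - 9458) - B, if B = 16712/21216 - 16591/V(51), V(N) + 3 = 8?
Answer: -104523113/13260 ≈ -7882.6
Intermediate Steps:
V(N) = 5 (V(N) = -3 + 8 = 5)
B = -43988887/13260 (B = 16712/21216 - 16591/5 = 16712*(1/21216) - 16591*⅕ = 2089/2652 - 16591/5 = -43988887/13260 ≈ -3317.4)
(-1742 - 9458) - B = (-1742 - 9458) - 1*(-43988887/13260) = -11200 + 43988887/13260 = -104523113/13260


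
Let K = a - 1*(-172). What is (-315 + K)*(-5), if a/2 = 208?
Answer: -1365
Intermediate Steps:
a = 416 (a = 2*208 = 416)
K = 588 (K = 416 - 1*(-172) = 416 + 172 = 588)
(-315 + K)*(-5) = (-315 + 588)*(-5) = 273*(-5) = -1365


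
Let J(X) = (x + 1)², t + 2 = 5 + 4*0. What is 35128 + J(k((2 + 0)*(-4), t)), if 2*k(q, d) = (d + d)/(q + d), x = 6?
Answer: 35177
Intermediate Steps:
t = 3 (t = -2 + (5 + 4*0) = -2 + (5 + 0) = -2 + 5 = 3)
k(q, d) = d/(d + q) (k(q, d) = ((d + d)/(q + d))/2 = ((2*d)/(d + q))/2 = (2*d/(d + q))/2 = d/(d + q))
J(X) = 49 (J(X) = (6 + 1)² = 7² = 49)
35128 + J(k((2 + 0)*(-4), t)) = 35128 + 49 = 35177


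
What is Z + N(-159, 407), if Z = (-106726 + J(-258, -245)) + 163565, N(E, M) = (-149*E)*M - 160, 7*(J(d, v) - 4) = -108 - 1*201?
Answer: 67892131/7 ≈ 9.6989e+6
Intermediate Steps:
J(d, v) = -281/7 (J(d, v) = 4 + (-108 - 1*201)/7 = 4 + (-108 - 201)/7 = 4 + (⅐)*(-309) = 4 - 309/7 = -281/7)
N(E, M) = -160 - 149*E*M (N(E, M) = -149*E*M - 160 = -160 - 149*E*M)
Z = 397592/7 (Z = (-106726 - 281/7) + 163565 = -747363/7 + 163565 = 397592/7 ≈ 56799.)
Z + N(-159, 407) = 397592/7 + (-160 - 149*(-159)*407) = 397592/7 + (-160 + 9642237) = 397592/7 + 9642077 = 67892131/7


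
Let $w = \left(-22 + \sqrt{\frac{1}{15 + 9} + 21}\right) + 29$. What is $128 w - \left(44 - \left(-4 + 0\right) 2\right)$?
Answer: $844 + \frac{32 \sqrt{3030}}{3} \approx 1431.2$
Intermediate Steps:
$w = 7 + \frac{\sqrt{3030}}{12}$ ($w = \left(-22 + \sqrt{\frac{1}{24} + 21}\right) + 29 = \left(-22 + \sqrt{\frac{505}{24}}\right) + 29 = \left(-22 + \frac{\sqrt{3030}}{12}\right) + 29 = 7 + \frac{\sqrt{3030}}{12} \approx 11.587$)
$128 w - \left(44 - \left(-4 + 0\right) 2\right) = 128 \left(7 + \frac{\sqrt{3030}}{12}\right) - \left(44 - \left(-4 + 0\right) 2\right) = \left(896 + \frac{32 \sqrt{3030}}{3}\right) + \left(\left(\left(-4\right) 2 + 3\right) - 47\right) = \left(896 + \frac{32 \sqrt{3030}}{3}\right) + \left(\left(-8 + 3\right) - 47\right) = \left(896 + \frac{32 \sqrt{3030}}{3}\right) - 52 = 844 + \frac{32 \sqrt{3030}}{3}$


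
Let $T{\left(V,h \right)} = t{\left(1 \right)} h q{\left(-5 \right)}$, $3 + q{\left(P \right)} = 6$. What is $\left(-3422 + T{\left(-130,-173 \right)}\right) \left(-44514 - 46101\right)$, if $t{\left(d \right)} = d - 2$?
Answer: $263055345$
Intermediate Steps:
$t{\left(d \right)} = -2 + d$ ($t{\left(d \right)} = d - 2 = -2 + d$)
$q{\left(P \right)} = 3$ ($q{\left(P \right)} = -3 + 6 = 3$)
$T{\left(V,h \right)} = - 3 h$ ($T{\left(V,h \right)} = \left(-2 + 1\right) h 3 = - h 3 = - 3 h$)
$\left(-3422 + T{\left(-130,-173 \right)}\right) \left(-44514 - 46101\right) = \left(-3422 - -519\right) \left(-44514 - 46101\right) = \left(-3422 + 519\right) \left(-90615\right) = \left(-2903\right) \left(-90615\right) = 263055345$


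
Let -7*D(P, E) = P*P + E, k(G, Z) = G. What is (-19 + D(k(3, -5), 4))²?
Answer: 21316/49 ≈ 435.02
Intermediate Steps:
D(P, E) = -E/7 - P²/7 (D(P, E) = -(P*P + E)/7 = -(P² + E)/7 = -(E + P²)/7 = -E/7 - P²/7)
(-19 + D(k(3, -5), 4))² = (-19 + (-⅐*4 - ⅐*3²))² = (-19 + (-4/7 - ⅐*9))² = (-19 + (-4/7 - 9/7))² = (-19 - 13/7)² = (-146/7)² = 21316/49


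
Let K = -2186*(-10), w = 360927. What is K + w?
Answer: 382787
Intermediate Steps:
K = 21860
K + w = 21860 + 360927 = 382787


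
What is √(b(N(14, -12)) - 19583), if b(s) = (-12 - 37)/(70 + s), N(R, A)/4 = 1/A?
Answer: I*√855435746/209 ≈ 139.94*I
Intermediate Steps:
N(R, A) = 4/A
b(s) = -49/(70 + s)
√(b(N(14, -12)) - 19583) = √(-49/(70 + 4/(-12)) - 19583) = √(-49/(70 + 4*(-1/12)) - 19583) = √(-49/(70 - ⅓) - 19583) = √(-49/209/3 - 19583) = √(-49*3/209 - 19583) = √(-147/209 - 19583) = √(-4092994/209) = I*√855435746/209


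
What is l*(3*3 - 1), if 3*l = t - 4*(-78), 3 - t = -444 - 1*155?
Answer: 7312/3 ≈ 2437.3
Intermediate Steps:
t = 602 (t = 3 - (-444 - 1*155) = 3 - (-444 - 155) = 3 - 1*(-599) = 3 + 599 = 602)
l = 914/3 (l = (602 - 4*(-78))/3 = (602 + 312)/3 = (⅓)*914 = 914/3 ≈ 304.67)
l*(3*3 - 1) = 914*(3*3 - 1)/3 = 914*(9 - 1)/3 = (914/3)*8 = 7312/3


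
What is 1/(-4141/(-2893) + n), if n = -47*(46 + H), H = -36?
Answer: -2893/1355569 ≈ -0.0021342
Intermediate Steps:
n = -470 (n = -47*(46 - 36) = -47*10 = -470)
1/(-4141/(-2893) + n) = 1/(-4141/(-2893) - 470) = 1/(-4141*(-1/2893) - 470) = 1/(4141/2893 - 470) = 1/(-1355569/2893) = -2893/1355569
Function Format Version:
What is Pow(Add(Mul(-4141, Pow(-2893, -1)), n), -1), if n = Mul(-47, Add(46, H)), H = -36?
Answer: Rational(-2893, 1355569) ≈ -0.0021342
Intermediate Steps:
n = -470 (n = Mul(-47, Add(46, -36)) = Mul(-47, 10) = -470)
Pow(Add(Mul(-4141, Pow(-2893, -1)), n), -1) = Pow(Add(Mul(-4141, Pow(-2893, -1)), -470), -1) = Pow(Add(Mul(-4141, Rational(-1, 2893)), -470), -1) = Pow(Add(Rational(4141, 2893), -470), -1) = Pow(Rational(-1355569, 2893), -1) = Rational(-2893, 1355569)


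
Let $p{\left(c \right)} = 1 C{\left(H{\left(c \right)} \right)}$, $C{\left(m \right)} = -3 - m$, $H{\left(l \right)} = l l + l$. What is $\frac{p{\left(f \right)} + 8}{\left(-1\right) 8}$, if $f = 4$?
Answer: $\frac{15}{8} \approx 1.875$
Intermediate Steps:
$H{\left(l \right)} = l + l^{2}$ ($H{\left(l \right)} = l^{2} + l = l + l^{2}$)
$p{\left(c \right)} = -3 - c \left(1 + c\right)$ ($p{\left(c \right)} = 1 \left(-3 - c \left(1 + c\right)\right) = -3 - c \left(1 + c\right)$)
$\frac{p{\left(f \right)} + 8}{\left(-1\right) 8} = \frac{\left(-3 - 4 \left(1 + 4\right)\right) + 8}{\left(-1\right) 8} = \frac{\left(-3 - 4 \cdot 5\right) + 8}{-8} = - \frac{\left(-3 - 20\right) + 8}{8} = - \frac{-23 + 8}{8} = \left(- \frac{1}{8}\right) \left(-15\right) = \frac{15}{8}$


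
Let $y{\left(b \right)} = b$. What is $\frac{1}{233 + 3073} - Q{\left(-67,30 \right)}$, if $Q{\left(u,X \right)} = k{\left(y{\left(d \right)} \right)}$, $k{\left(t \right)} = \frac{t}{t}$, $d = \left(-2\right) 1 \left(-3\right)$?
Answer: $- \frac{3305}{3306} \approx -0.9997$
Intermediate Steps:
$d = 6$ ($d = \left(-2\right) \left(-3\right) = 6$)
$k{\left(t \right)} = 1$
$Q{\left(u,X \right)} = 1$
$\frac{1}{233 + 3073} - Q{\left(-67,30 \right)} = \frac{1}{233 + 3073} - 1 = \frac{1}{3306} - 1 = - \frac{3305}{3306}$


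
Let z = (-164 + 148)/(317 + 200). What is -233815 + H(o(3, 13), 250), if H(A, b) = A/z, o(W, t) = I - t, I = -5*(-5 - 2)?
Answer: -1876207/8 ≈ -2.3453e+5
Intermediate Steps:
I = 35 (I = -5*(-7) = 35)
z = -16/517 ≈ -0.030948
o(W, t) = 35 - t
H(A, b) = -517*A/16 (H(A, b) = A/(-16/517) = A*(-517/16) = -517*A/16)
-233815 + H(o(3, 13), 250) = -233815 - 517*(35 - 1*13)/16 = -233815 - 517*(35 - 13)/16 = -233815 - 517/16*22 = -233815 - 5687/8 = -1876207/8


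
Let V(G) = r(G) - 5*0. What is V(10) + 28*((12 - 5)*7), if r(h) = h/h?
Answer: 1373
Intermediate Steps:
r(h) = 1
V(G) = 1 (V(G) = 1 - 5*0 = 1 + 0 = 1)
V(10) + 28*((12 - 5)*7) = 1 + 28*((12 - 5)*7) = 1 + 28*(7*7) = 1 + 28*49 = 1 + 1372 = 1373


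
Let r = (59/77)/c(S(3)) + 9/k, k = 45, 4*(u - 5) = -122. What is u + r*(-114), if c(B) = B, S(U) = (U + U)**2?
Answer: -58589/1155 ≈ -50.726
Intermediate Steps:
u = -51/2 (u = 5 + (1/4)*(-122) = 5 - 61/2 = -51/2 ≈ -25.500)
S(U) = 4*U**2 (S(U) = (2*U)**2 = 4*U**2)
r = 3067/13860 (r = (59/77)/((4*3**2)) + 9/45 = (59*(1/77))/((4*9)) + 9*(1/45) = (59/77)/36 + 1/5 = (59/77)*(1/36) + 1/5 = 59/2772 + 1/5 = 3067/13860 ≈ 0.22128)
u + r*(-114) = -51/2 + (3067/13860)*(-114) = -51/2 - 58273/2310 = -58589/1155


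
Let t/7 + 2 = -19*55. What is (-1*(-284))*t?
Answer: -2081436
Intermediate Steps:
t = -7329 (t = -14 + 7*(-19*55) = -14 + 7*(-1045) = -14 - 7315 = -7329)
(-1*(-284))*t = -1*(-284)*(-7329) = 284*(-7329) = -2081436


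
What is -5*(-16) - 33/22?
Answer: 157/2 ≈ 78.500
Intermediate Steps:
-5*(-16) - 33/22 = 80 - 33*1/22 = 80 - 3/2 = 157/2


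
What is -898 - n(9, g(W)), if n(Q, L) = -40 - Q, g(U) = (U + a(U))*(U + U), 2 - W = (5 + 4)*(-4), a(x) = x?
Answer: -849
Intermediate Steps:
W = 38 (W = 2 - (5 + 4)*(-4) = 2 - 9*(-4) = 2 - 1*(-36) = 2 + 36 = 38)
g(U) = 4*U**2 (g(U) = (U + U)*(U + U) = (2*U)*(2*U) = 4*U**2)
-898 - n(9, g(W)) = -898 - (-40 - 1*9) = -898 - (-40 - 9) = -898 - 1*(-49) = -898 + 49 = -849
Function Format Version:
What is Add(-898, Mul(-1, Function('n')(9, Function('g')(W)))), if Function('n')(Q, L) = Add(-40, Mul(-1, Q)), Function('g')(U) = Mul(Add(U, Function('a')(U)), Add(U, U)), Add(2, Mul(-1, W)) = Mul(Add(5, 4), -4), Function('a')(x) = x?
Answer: -849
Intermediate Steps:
W = 38 (W = Add(2, Mul(-1, Mul(Add(5, 4), -4))) = Add(2, Mul(-1, Mul(9, -4))) = Add(2, Mul(-1, -36)) = Add(2, 36) = 38)
Function('g')(U) = Mul(4, Pow(U, 2)) (Function('g')(U) = Mul(Add(U, U), Add(U, U)) = Mul(Mul(2, U), Mul(2, U)) = Mul(4, Pow(U, 2)))
Add(-898, Mul(-1, Function('n')(9, Function('g')(W)))) = Add(-898, Mul(-1, Add(-40, Mul(-1, 9)))) = Add(-898, Mul(-1, Add(-40, -9))) = Add(-898, Mul(-1, -49)) = Add(-898, 49) = -849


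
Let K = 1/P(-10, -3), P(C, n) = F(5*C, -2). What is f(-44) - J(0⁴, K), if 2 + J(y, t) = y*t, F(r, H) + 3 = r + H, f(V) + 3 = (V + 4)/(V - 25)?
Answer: -29/69 ≈ -0.42029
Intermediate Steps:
f(V) = -3 + (4 + V)/(-25 + V) (f(V) = -3 + (V + 4)/(V - 25) = -3 + (4 + V)/(-25 + V))
F(r, H) = -3 + H + r (F(r, H) = -3 + (r + H) = -3 + (H + r) = -3 + H + r)
P(C, n) = -5 + 5*C (P(C, n) = -3 - 2 + 5*C = -5 + 5*C)
K = -1/55 (K = 1/(-5 + 5*(-10)) = 1/(-5 - 50) = 1/(-55) = -1/55 ≈ -0.018182)
J(y, t) = -2 + t*y (J(y, t) = -2 + y*t = -2 + t*y)
f(-44) - J(0⁴, K) = (79 - 2*(-44))/(-25 - 44) - (-2 - 1/55*0⁴) = (79 + 88)/(-69) - (-2 - 1/55*0) = -1/69*167 - (-2 + 0) = -167/69 - 1*(-2) = -167/69 + 2 = -29/69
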